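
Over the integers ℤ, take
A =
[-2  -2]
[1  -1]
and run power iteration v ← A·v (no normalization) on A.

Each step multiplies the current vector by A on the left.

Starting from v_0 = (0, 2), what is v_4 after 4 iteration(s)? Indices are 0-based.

v_0 = (0, 2).
v_1 = A·v_0 = (-4, -2).
v_2 = A·v_1 = (12, -2).
v_3 = A·v_2 = (-20, 14).
v_4 = A·v_3 = (12, -34).

v_4 = (12, -34)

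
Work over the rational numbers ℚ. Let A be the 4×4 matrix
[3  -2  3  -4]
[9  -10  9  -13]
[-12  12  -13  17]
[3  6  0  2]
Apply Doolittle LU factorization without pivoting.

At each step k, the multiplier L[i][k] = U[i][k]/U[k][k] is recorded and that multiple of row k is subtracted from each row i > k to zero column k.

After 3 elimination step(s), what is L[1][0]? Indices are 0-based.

L[1][0] = 3

k=0: U[0][0]=3
  eliminate (1,0): mult=3, new row 1: (0, -4, 0, -1); set L[1][0]=3
  eliminate (2,0): mult=-4, new row 2: (0, 4, -1, 1); set L[2][0]=-4
  eliminate (3,0): mult=1, new row 3: (0, 8, -3, 6); set L[3][0]=1
k=1: U[1][1]=-4
  eliminate (2,1): mult=-1, new row 2: (0, 0, -1, 0); set L[2][1]=-1
  eliminate (3,1): mult=-2, new row 3: (0, 0, -3, 4); set L[3][1]=-2
k=2: U[2][2]=-1
  eliminate (3,2): mult=3, new row 3: (0, 0, 0, 4); set L[3][2]=3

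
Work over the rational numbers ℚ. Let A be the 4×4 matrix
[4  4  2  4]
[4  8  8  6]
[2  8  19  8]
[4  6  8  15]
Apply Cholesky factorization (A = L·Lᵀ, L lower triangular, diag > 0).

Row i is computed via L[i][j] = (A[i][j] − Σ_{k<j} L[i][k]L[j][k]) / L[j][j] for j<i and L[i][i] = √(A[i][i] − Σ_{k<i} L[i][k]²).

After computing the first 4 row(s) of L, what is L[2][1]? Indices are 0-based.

Step 1: L[0][0] = √(4) = 2.
  L[1][0] = (4) / L[0][0] = 2.
Step 2: L[1][1] = √(4) = 2.
  L[2][0] = (2) / L[0][0] = 1.
  L[2][1] = (6) / L[1][1] = 3.
Step 3: L[2][2] = √(9) = 3.
  L[3][0] = (4) / L[0][0] = 2.
  L[3][1] = (2) / L[1][1] = 1.
  L[3][2] = (3) / L[2][2] = 1.
Step 4: L[3][3] = √(9) = 3.

L[2][1] = 3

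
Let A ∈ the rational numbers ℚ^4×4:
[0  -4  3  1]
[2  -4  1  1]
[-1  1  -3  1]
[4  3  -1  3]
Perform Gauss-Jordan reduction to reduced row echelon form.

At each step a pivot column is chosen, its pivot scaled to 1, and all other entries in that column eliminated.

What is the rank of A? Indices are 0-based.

pivot(0,0): swap R0↔R1
pivot(0,0)=2: scale R0 → (1, -2, 1/2, 1/2)
  clear (2,0): R2 −= (-1)R0 → (0, -1, -5/2, 3/2)
  clear (3,0): R3 −= (4)R0 → (0, 11, -3, 1)
pivot(1,1)=-4: scale R1 → (0, 1, -3/4, -1/4)
  clear (0,1): R0 −= (-2)R1 → (1, 0, -1, 0)
  clear (2,1): R2 −= (-1)R1 → (0, 0, -13/4, 5/4)
  clear (3,1): R3 −= (11)R1 → (0, 0, 21/4, 15/4)
pivot(2,2)=-13/4: scale R2 → (0, 0, 1, -5/13)
  clear (0,2): R0 −= (-1)R2 → (1, 0, 0, -5/13)
  clear (1,2): R1 −= (-3/4)R2 → (0, 1, 0, -7/13)
  clear (3,2): R3 −= (21/4)R2 → (0, 0, 0, 75/13)
pivot(3,3)=75/13: scale R3 → (0, 0, 0, 1)
  clear (0,3): R0 −= (-5/13)R3 → (1, 0, 0, 0)
  clear (1,3): R1 −= (-7/13)R3 → (0, 1, 0, 0)
  clear (2,3): R2 −= (-5/13)R3 → (0, 0, 1, 0)

rank = 4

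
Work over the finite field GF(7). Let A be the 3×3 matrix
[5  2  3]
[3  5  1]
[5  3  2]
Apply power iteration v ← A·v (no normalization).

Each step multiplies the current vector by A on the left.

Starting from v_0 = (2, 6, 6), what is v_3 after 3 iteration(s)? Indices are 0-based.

v_0 = (2, 6, 6).
v_1 = A·v_0 = (5, 0, 5).
v_2 = A·v_1 = (5, 6, 0).
v_3 = A·v_2 = (2, 3, 1).

v_3 = (2, 3, 1)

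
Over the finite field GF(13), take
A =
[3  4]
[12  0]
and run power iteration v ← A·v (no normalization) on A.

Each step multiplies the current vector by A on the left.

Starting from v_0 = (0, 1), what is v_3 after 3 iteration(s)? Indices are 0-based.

v_3 = (7, 1)

v_0 = (0, 1).
v_1 = A·v_0 = (4, 0).
v_2 = A·v_1 = (12, 9).
v_3 = A·v_2 = (7, 1).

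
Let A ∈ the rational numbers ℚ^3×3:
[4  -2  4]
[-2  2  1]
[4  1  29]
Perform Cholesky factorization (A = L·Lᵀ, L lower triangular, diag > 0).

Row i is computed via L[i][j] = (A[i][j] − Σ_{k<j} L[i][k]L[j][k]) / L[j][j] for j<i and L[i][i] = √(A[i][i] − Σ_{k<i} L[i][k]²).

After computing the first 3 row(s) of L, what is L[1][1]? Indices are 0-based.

L[1][1] = 1

Step 1: L[0][0] = √(4) = 2.
  L[1][0] = (-2) / L[0][0] = -1.
Step 2: L[1][1] = √(1) = 1.
  L[2][0] = (4) / L[0][0] = 2.
  L[2][1] = (3) / L[1][1] = 3.
Step 3: L[2][2] = √(16) = 4.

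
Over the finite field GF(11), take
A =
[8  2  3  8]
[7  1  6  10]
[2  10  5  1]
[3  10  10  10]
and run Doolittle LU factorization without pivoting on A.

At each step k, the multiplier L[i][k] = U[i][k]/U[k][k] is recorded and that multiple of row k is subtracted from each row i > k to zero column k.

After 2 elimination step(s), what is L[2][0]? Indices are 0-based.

[col 0] pivot 8
  R1 -= 5*R0 → (0, 2, 2, 3)  (L[1][0] := 5)
  R2 -= 3*R0 → (0, 4, 7, 10)  (L[2][0] := 3)
  R3 -= 10*R0 → (0, 1, 2, 7)  (L[3][0] := 10)
[col 1] pivot 2
  R2 -= 2*R1 → (0, 0, 3, 4)  (L[2][1] := 2)
  R3 -= 6*R1 → (0, 0, 1, 0)  (L[3][1] := 6)

L[2][0] = 3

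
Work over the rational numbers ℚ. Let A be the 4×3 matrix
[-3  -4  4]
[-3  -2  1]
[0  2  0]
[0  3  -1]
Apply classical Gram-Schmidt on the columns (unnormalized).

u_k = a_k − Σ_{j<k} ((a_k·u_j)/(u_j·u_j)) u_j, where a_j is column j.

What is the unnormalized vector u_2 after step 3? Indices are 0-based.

Step 1: u_0 = a_0 = (-3, -3, 0, 0).
Step 2: u_1 = a_1 − (1)·u_0 = (-1, 1, 2, 3).
Step 3: u_2 = a_2 − (-5/6)·u_0 − (-2/5)·u_1 = (11/10, -11/10, 4/5, 1/5).

u_2 = (11/10, -11/10, 4/5, 1/5)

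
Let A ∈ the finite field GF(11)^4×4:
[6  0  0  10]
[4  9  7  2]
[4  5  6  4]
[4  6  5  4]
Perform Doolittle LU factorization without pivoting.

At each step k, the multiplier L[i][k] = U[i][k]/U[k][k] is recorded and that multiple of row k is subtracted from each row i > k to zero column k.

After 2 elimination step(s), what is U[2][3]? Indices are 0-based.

U[2][3] = 4

Step 1: pivot at (0,0) is 6.
  row1 ← row1 − (8)·row0  ⇒  L[1][0]=8, U row1=(0, 9, 7, 10)
  row2 ← row2 − (8)·row0  ⇒  L[2][0]=8, U row2=(0, 5, 6, 1)
  row3 ← row3 − (8)·row0  ⇒  L[3][0]=8, U row3=(0, 6, 5, 1)
Step 2: pivot at (1,1) is 9.
  row2 ← row2 − (3)·row1  ⇒  L[2][1]=3, U row2=(0, 0, 7, 4)
  row3 ← row3 − (8)·row1  ⇒  L[3][1]=8, U row3=(0, 0, 4, 9)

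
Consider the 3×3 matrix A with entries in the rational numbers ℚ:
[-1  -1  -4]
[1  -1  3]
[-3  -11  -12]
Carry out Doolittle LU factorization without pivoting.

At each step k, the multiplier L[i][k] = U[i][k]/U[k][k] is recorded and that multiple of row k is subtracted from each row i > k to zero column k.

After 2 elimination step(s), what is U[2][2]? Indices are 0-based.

k=0: U[0][0]=-1
  eliminate (1,0): mult=-1, new row 1: (0, -2, -1); set L[1][0]=-1
  eliminate (2,0): mult=3, new row 2: (0, -8, 0); set L[2][0]=3
k=1: U[1][1]=-2
  eliminate (2,1): mult=4, new row 2: (0, 0, 4); set L[2][1]=4

U[2][2] = 4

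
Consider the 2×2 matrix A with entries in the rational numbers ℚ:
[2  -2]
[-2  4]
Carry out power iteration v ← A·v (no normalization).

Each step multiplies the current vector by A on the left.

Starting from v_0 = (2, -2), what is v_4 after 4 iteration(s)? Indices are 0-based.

v_4 = (1088, -1760)

v_0 = (2, -2).
v_1 = A·v_0 = (8, -12).
v_2 = A·v_1 = (40, -64).
v_3 = A·v_2 = (208, -336).
v_4 = A·v_3 = (1088, -1760).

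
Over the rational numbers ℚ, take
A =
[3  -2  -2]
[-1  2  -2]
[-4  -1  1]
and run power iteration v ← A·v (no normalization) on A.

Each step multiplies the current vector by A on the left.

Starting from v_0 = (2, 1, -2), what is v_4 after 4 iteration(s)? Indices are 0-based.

v_0 = (2, 1, -2).
v_1 = A·v_0 = (8, 4, -11).
v_2 = A·v_1 = (38, 22, -47).
v_3 = A·v_2 = (164, 100, -221).
v_4 = A·v_3 = (734, 478, -977).

v_4 = (734, 478, -977)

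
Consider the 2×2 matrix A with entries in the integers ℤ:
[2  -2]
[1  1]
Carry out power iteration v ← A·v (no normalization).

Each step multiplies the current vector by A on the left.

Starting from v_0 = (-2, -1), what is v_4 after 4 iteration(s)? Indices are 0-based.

v_4 = (34, 11)

v_0 = (-2, -1).
v_1 = A·v_0 = (-2, -3).
v_2 = A·v_1 = (2, -5).
v_3 = A·v_2 = (14, -3).
v_4 = A·v_3 = (34, 11).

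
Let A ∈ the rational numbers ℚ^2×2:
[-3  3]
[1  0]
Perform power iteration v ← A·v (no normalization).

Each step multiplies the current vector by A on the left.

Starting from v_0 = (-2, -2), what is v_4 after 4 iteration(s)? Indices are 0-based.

v_4 = (-72, 18)

v_0 = (-2, -2).
v_1 = A·v_0 = (0, -2).
v_2 = A·v_1 = (-6, 0).
v_3 = A·v_2 = (18, -6).
v_4 = A·v_3 = (-72, 18).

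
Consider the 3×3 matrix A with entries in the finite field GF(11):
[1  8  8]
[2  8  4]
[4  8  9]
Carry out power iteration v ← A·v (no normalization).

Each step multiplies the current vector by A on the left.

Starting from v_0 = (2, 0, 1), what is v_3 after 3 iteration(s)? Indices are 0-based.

v_0 = (2, 0, 1).
v_1 = A·v_0 = (10, 8, 6).
v_2 = A·v_1 = (1, 9, 4).
v_3 = A·v_2 = (6, 2, 2).

v_3 = (6, 2, 2)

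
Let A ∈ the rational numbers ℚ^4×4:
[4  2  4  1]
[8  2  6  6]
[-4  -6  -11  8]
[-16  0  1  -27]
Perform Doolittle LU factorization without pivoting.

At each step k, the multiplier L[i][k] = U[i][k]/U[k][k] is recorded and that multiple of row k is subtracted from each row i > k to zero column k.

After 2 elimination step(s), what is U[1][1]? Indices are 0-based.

Step 1: pivot at (0,0) is 4.
  row1 ← row1 − (2)·row0  ⇒  L[1][0]=2, U row1=(0, -2, -2, 4)
  row2 ← row2 − (-1)·row0  ⇒  L[2][0]=-1, U row2=(0, -4, -7, 9)
  row3 ← row3 − (-4)·row0  ⇒  L[3][0]=-4, U row3=(0, 8, 17, -23)
Step 2: pivot at (1,1) is -2.
  row2 ← row2 − (2)·row1  ⇒  L[2][1]=2, U row2=(0, 0, -3, 1)
  row3 ← row3 − (-4)·row1  ⇒  L[3][1]=-4, U row3=(0, 0, 9, -7)

U[1][1] = -2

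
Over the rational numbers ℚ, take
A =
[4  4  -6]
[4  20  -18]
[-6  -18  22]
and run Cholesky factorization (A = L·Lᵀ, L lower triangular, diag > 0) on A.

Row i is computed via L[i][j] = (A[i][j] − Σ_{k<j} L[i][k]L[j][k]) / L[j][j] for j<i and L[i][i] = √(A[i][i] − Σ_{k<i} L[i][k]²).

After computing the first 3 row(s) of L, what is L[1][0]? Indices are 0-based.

Step 1: L[0][0] = √(4) = 2.
  L[1][0] = (4) / L[0][0] = 2.
Step 2: L[1][1] = √(16) = 4.
  L[2][0] = (-6) / L[0][0] = -3.
  L[2][1] = (-12) / L[1][1] = -3.
Step 3: L[2][2] = √(4) = 2.

L[1][0] = 2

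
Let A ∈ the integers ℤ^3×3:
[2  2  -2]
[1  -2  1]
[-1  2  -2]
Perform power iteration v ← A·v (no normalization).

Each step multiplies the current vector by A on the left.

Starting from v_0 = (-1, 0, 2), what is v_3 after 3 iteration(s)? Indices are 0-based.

v_3 = (-58, 32, -46)

v_0 = (-1, 0, 2).
v_1 = A·v_0 = (-6, 1, -3).
v_2 = A·v_1 = (-4, -11, 14).
v_3 = A·v_2 = (-58, 32, -46).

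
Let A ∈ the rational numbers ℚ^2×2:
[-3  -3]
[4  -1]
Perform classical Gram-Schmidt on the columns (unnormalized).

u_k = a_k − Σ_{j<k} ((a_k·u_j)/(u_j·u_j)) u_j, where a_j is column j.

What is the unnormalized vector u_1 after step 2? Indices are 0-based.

Step 1: u_0 = a_0 = (-3, 4).
Step 2: u_1 = a_1 − (1/5)·u_0 = (-12/5, -9/5).

u_1 = (-12/5, -9/5)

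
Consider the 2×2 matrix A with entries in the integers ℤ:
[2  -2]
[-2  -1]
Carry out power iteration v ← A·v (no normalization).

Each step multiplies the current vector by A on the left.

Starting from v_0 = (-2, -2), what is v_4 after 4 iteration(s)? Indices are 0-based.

v_0 = (-2, -2).
v_1 = A·v_0 = (0, 6).
v_2 = A·v_1 = (-12, -6).
v_3 = A·v_2 = (-12, 30).
v_4 = A·v_3 = (-84, -6).

v_4 = (-84, -6)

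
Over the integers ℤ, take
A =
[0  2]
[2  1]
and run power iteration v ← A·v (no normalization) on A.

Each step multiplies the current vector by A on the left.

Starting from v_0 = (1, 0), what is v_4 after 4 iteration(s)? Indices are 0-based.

v_0 = (1, 0).
v_1 = A·v_0 = (0, 2).
v_2 = A·v_1 = (4, 2).
v_3 = A·v_2 = (4, 10).
v_4 = A·v_3 = (20, 18).

v_4 = (20, 18)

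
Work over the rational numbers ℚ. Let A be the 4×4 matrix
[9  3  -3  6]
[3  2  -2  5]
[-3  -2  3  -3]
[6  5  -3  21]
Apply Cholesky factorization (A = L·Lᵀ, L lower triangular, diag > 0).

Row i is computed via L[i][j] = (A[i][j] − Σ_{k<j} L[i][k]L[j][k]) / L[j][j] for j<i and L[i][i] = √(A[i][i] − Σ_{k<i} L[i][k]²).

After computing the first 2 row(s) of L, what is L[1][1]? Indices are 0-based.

L[1][1] = 1

Step 1: L[0][0] = √(9) = 3.
  L[1][0] = (3) / L[0][0] = 1.
Step 2: L[1][1] = √(1) = 1.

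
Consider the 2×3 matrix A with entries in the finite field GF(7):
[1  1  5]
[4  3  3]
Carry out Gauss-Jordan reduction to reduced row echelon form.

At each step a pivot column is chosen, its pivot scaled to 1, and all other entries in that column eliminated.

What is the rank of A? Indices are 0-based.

rank = 2

step 1: normalize row 0 (÷1) = (1, 1, 5)
  row 1: subtract 4×row0 = (0, 6, 4)
step 2: normalize row 1 (÷6) = (0, 1, 3)
  row 0: subtract 1×row1 = (1, 0, 2)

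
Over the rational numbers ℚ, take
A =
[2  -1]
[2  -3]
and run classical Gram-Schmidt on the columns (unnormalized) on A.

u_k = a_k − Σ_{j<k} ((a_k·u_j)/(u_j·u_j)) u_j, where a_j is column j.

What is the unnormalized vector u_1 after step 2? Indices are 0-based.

u_1 = (1, -1)

Step 1: u_0 = a_0 = (2, 2).
Step 2: u_1 = a_1 − (-1)·u_0 = (1, -1).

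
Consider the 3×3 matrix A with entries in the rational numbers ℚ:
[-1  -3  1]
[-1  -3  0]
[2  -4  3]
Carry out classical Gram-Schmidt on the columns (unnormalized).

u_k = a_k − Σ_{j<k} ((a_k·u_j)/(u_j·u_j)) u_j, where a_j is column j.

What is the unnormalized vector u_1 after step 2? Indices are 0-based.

u_1 = (-10/3, -10/3, -10/3)

Step 1: u_0 = a_0 = (-1, -1, 2).
Step 2: u_1 = a_1 − (-1/3)·u_0 = (-10/3, -10/3, -10/3).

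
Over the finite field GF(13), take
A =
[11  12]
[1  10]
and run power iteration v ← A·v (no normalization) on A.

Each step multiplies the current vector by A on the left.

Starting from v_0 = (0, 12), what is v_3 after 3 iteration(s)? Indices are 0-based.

v_3 = (5, 6)

v_0 = (0, 12).
v_1 = A·v_0 = (1, 3).
v_2 = A·v_1 = (8, 5).
v_3 = A·v_2 = (5, 6).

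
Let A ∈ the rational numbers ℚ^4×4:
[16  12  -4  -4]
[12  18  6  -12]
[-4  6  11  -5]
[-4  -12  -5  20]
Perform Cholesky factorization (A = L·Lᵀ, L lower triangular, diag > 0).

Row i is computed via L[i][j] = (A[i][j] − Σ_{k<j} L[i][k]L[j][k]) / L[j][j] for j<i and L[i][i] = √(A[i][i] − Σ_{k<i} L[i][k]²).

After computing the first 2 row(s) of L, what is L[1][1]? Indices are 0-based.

Step 1: L[0][0] = √(16) = 4.
  L[1][0] = (12) / L[0][0] = 3.
Step 2: L[1][1] = √(9) = 3.

L[1][1] = 3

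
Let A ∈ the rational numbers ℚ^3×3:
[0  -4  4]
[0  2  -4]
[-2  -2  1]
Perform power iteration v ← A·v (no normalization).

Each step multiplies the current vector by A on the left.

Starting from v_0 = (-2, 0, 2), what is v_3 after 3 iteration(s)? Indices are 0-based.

v_3 = (184, -104, -26)

v_0 = (-2, 0, 2).
v_1 = A·v_0 = (8, -8, 6).
v_2 = A·v_1 = (56, -40, 6).
v_3 = A·v_2 = (184, -104, -26).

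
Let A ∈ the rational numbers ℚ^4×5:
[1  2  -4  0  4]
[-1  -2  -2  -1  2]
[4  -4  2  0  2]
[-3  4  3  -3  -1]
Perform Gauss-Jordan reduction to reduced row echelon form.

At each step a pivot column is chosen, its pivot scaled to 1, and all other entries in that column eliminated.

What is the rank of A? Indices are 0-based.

pivot(0,0)=1: scale R0 → (1, 2, -4, 0, 4)
  clear (1,0): R1 −= (-1)R0 → (0, 0, -6, -1, 6)
  clear (2,0): R2 −= (4)R0 → (0, -12, 18, 0, -14)
  clear (3,0): R3 −= (-3)R0 → (0, 10, -9, -3, 11)
pivot(1,1): swap R1↔R2
pivot(1,1)=-12: scale R1 → (0, 1, -3/2, 0, 7/6)
  clear (0,1): R0 −= (2)R1 → (1, 0, -1, 0, 5/3)
  clear (3,1): R3 −= (10)R1 → (0, 0, 6, -3, -2/3)
pivot(2,2)=-6: scale R2 → (0, 0, 1, 1/6, -1)
  clear (0,2): R0 −= (-1)R2 → (1, 0, 0, 1/6, 2/3)
  clear (1,2): R1 −= (-3/2)R2 → (0, 1, 0, 1/4, -1/3)
  clear (3,2): R3 −= (6)R2 → (0, 0, 0, -4, 16/3)
pivot(3,3)=-4: scale R3 → (0, 0, 0, 1, -4/3)
  clear (0,3): R0 −= (1/6)R3 → (1, 0, 0, 0, 8/9)
  clear (1,3): R1 −= (1/4)R3 → (0, 1, 0, 0, 0)
  clear (2,3): R2 −= (1/6)R3 → (0, 0, 1, 0, -7/9)

rank = 4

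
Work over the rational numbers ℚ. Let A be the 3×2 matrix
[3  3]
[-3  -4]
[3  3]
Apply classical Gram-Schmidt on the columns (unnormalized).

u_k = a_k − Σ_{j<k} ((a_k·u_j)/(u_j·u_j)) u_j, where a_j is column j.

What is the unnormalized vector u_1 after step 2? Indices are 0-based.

u_1 = (-1/3, -2/3, -1/3)

Step 1: u_0 = a_0 = (3, -3, 3).
Step 2: u_1 = a_1 − (10/9)·u_0 = (-1/3, -2/3, -1/3).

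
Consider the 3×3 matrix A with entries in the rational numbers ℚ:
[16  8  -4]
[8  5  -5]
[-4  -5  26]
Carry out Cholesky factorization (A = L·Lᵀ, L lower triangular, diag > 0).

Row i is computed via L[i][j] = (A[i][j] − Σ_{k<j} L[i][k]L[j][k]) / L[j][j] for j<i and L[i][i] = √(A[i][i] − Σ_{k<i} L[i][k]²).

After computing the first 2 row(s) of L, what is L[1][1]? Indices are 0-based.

Step 1: L[0][0] = √(16) = 4.
  L[1][0] = (8) / L[0][0] = 2.
Step 2: L[1][1] = √(1) = 1.

L[1][1] = 1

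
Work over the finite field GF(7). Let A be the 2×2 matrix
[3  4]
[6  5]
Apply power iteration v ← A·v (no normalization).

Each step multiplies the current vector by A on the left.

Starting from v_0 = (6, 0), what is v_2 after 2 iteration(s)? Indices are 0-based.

v_0 = (6, 0).
v_1 = A·v_0 = (4, 1).
v_2 = A·v_1 = (2, 1).

v_2 = (2, 1)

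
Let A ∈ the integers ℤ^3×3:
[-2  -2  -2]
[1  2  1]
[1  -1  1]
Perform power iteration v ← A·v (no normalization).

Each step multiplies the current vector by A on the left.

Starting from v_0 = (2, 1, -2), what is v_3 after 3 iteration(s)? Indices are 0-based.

v_3 = (4, -1, -4)

v_0 = (2, 1, -2).
v_1 = A·v_0 = (-2, 2, -1).
v_2 = A·v_1 = (2, 1, -5).
v_3 = A·v_2 = (4, -1, -4).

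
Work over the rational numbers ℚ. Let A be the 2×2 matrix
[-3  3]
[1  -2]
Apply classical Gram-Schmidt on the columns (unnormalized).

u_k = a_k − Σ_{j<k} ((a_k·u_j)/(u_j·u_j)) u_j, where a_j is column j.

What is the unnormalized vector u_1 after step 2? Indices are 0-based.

u_1 = (-3/10, -9/10)

Step 1: u_0 = a_0 = (-3, 1).
Step 2: u_1 = a_1 − (-11/10)·u_0 = (-3/10, -9/10).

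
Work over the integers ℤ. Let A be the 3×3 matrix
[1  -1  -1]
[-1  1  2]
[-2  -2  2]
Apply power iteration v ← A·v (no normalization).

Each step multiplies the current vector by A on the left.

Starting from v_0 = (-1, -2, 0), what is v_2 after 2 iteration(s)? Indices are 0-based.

v_2 = (-4, 10, 12)

v_0 = (-1, -2, 0).
v_1 = A·v_0 = (1, -1, 6).
v_2 = A·v_1 = (-4, 10, 12).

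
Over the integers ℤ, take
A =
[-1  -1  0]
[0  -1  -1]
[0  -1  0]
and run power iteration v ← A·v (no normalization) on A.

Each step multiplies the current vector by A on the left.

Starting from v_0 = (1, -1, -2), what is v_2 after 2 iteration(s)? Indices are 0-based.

v_2 = (-3, -4, -3)

v_0 = (1, -1, -2).
v_1 = A·v_0 = (0, 3, 1).
v_2 = A·v_1 = (-3, -4, -3).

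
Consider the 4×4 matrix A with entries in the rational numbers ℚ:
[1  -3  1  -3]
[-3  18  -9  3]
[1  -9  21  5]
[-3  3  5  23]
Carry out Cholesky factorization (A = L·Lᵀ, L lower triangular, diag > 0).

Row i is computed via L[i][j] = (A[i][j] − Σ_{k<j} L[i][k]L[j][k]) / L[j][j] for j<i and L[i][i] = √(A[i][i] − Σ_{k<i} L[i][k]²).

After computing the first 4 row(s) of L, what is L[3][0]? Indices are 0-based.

Step 1: L[0][0] = √(1) = 1.
  L[1][0] = (-3) / L[0][0] = -3.
Step 2: L[1][1] = √(9) = 3.
  L[2][0] = (1) / L[0][0] = 1.
  L[2][1] = (-6) / L[1][1] = -2.
Step 3: L[2][2] = √(16) = 4.
  L[3][0] = (-3) / L[0][0] = -3.
  L[3][1] = (-6) / L[1][1] = -2.
  L[3][2] = (4) / L[2][2] = 1.
Step 4: L[3][3] = √(9) = 3.

L[3][0] = -3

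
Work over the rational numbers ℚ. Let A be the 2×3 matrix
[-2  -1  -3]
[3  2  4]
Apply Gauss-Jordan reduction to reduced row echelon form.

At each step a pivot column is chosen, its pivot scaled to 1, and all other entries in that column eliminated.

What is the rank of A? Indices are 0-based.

rank = 2

[1] R0 /= -2  ⇒  (1, 1/2, 3/2)
     R1 -= 3·R0  ⇒  (0, 1/2, -1/2)
[2] R1 /= 1/2  ⇒  (0, 1, -1)
     R0 -= 1/2·R1  ⇒  (1, 0, 2)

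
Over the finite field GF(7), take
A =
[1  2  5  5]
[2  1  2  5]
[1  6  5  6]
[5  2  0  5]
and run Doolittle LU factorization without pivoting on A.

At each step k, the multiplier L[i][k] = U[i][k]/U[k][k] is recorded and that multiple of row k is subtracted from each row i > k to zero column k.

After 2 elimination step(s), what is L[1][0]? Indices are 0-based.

k=0: U[0][0]=1
  eliminate (1,0): mult=2, new row 1: (0, 4, 6, 2); set L[1][0]=2
  eliminate (2,0): mult=1, new row 2: (0, 4, 0, 1); set L[2][0]=1
  eliminate (3,0): mult=5, new row 3: (0, 6, 3, 1); set L[3][0]=5
k=1: U[1][1]=4
  eliminate (2,1): mult=1, new row 2: (0, 0, 1, 6); set L[2][1]=1
  eliminate (3,1): mult=5, new row 3: (0, 0, 1, 5); set L[3][1]=5

L[1][0] = 2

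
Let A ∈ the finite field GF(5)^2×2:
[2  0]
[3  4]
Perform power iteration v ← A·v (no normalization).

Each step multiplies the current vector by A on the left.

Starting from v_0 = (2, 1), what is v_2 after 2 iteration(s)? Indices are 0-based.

v_0 = (2, 1).
v_1 = A·v_0 = (4, 0).
v_2 = A·v_1 = (3, 2).

v_2 = (3, 2)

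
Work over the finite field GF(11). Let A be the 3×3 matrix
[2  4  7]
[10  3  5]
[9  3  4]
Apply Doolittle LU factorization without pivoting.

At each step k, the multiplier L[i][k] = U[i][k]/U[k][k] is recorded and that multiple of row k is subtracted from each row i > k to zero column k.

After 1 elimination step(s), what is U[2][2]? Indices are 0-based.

U[2][2] = 0

[col 0] pivot 2
  R1 -= 5*R0 → (0, 5, 3)  (L[1][0] := 5)
  R2 -= 10*R0 → (0, 7, 0)  (L[2][0] := 10)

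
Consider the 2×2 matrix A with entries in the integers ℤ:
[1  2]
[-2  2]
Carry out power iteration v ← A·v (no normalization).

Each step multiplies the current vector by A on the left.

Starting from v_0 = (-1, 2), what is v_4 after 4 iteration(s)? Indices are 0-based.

v_0 = (-1, 2).
v_1 = A·v_0 = (3, 6).
v_2 = A·v_1 = (15, 6).
v_3 = A·v_2 = (27, -18).
v_4 = A·v_3 = (-9, -90).

v_4 = (-9, -90)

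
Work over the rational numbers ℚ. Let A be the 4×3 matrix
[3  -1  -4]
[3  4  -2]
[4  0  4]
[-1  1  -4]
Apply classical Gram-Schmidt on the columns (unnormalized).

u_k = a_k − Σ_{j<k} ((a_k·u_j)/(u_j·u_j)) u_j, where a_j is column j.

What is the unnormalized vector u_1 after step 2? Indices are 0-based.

u_1 = (-59/35, 116/35, -32/35, 43/35)

Step 1: u_0 = a_0 = (3, 3, 4, -1).
Step 2: u_1 = a_1 − (8/35)·u_0 = (-59/35, 116/35, -32/35, 43/35).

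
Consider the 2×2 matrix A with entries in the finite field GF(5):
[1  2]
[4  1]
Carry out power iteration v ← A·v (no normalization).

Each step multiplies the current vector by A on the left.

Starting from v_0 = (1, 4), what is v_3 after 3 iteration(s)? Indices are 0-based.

v_0 = (1, 4).
v_1 = A·v_0 = (4, 3).
v_2 = A·v_1 = (0, 4).
v_3 = A·v_2 = (3, 4).

v_3 = (3, 4)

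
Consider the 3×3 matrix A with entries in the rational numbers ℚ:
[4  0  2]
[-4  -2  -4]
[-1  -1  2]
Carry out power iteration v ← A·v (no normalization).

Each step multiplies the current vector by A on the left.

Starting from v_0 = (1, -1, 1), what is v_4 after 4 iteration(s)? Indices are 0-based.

v_0 = (1, -1, 1).
v_1 = A·v_0 = (6, -6, 2).
v_2 = A·v_1 = (28, -20, 4).
v_3 = A·v_2 = (120, -88, 0).
v_4 = A·v_3 = (480, -304, -32).

v_4 = (480, -304, -32)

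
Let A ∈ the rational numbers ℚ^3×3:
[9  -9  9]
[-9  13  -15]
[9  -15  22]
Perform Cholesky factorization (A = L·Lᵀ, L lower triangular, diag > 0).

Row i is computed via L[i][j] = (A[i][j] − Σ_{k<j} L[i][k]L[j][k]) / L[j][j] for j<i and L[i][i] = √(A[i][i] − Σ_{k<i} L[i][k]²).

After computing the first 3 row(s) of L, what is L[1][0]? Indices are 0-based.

Step 1: L[0][0] = √(9) = 3.
  L[1][0] = (-9) / L[0][0] = -3.
Step 2: L[1][1] = √(4) = 2.
  L[2][0] = (9) / L[0][0] = 3.
  L[2][1] = (-6) / L[1][1] = -3.
Step 3: L[2][2] = √(4) = 2.

L[1][0] = -3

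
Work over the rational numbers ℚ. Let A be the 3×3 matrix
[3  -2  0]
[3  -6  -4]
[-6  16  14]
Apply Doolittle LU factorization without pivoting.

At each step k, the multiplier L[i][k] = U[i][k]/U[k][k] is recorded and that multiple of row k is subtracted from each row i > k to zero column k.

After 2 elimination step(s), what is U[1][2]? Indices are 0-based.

U[1][2] = -4

[col 0] pivot 3
  R1 -= 1*R0 → (0, -4, -4)  (L[1][0] := 1)
  R2 -= -2*R0 → (0, 12, 14)  (L[2][0] := -2)
[col 1] pivot -4
  R2 -= -3*R1 → (0, 0, 2)  (L[2][1] := -3)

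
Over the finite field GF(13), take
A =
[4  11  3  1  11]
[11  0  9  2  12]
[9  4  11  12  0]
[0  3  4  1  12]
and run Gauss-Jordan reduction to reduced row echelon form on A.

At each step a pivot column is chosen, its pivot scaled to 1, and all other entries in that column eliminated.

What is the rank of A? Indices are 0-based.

rank = 4

step 1: normalize row 0 (÷4) = (1, 6, 4, 10, 6)
  row 1: subtract 11×row0 = (0, 12, 4, 9, 11)
  row 2: subtract 9×row0 = (0, 2, 1, 0, 11)
step 2: normalize row 1 (÷12) = (0, 1, 9, 4, 2)
  row 0: subtract 6×row1 = (1, 0, 2, 12, 7)
  row 2: subtract 2×row1 = (0, 0, 9, 5, 7)
  row 3: subtract 3×row1 = (0, 0, 3, 2, 6)
step 3: normalize row 2 (÷9) = (0, 0, 1, 2, 8)
  row 0: subtract 2×row2 = (1, 0, 0, 8, 4)
  row 1: subtract 9×row2 = (0, 1, 0, 12, 8)
  row 3: subtract 3×row2 = (0, 0, 0, 9, 8)
step 4: normalize row 3 (÷9) = (0, 0, 0, 1, 11)
  row 0: subtract 8×row3 = (1, 0, 0, 0, 7)
  row 1: subtract 12×row3 = (0, 1, 0, 0, 6)
  row 2: subtract 2×row3 = (0, 0, 1, 0, 12)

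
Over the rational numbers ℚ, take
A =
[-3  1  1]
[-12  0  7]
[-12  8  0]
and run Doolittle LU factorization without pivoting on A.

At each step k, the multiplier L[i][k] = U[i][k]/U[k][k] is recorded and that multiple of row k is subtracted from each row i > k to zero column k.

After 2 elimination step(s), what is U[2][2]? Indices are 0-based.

Step 1: pivot at (0,0) is -3.
  row1 ← row1 − (4)·row0  ⇒  L[1][0]=4, U row1=(0, -4, 3)
  row2 ← row2 − (4)·row0  ⇒  L[2][0]=4, U row2=(0, 4, -4)
Step 2: pivot at (1,1) is -4.
  row2 ← row2 − (-1)·row1  ⇒  L[2][1]=-1, U row2=(0, 0, -1)

U[2][2] = -1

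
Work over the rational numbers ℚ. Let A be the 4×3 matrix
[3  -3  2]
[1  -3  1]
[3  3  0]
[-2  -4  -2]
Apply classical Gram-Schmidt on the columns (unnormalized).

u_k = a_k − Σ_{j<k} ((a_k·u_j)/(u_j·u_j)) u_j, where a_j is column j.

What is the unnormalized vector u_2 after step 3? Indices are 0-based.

Step 1: u_0 = a_0 = (3, 1, 3, -2).
Step 2: u_1 = a_1 − (5/23)·u_0 = (-84/23, -74/23, 54/23, -82/23).
Step 3: u_2 = a_2 − (11/23)·u_0 − (-39/482)·u_1 = (65/241, 63/241, -300/241, -321/241).

u_2 = (65/241, 63/241, -300/241, -321/241)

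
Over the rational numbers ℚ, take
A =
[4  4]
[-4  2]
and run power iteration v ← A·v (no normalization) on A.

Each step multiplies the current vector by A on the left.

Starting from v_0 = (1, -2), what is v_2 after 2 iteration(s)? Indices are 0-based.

v_0 = (1, -2).
v_1 = A·v_0 = (-4, -8).
v_2 = A·v_1 = (-48, 0).

v_2 = (-48, 0)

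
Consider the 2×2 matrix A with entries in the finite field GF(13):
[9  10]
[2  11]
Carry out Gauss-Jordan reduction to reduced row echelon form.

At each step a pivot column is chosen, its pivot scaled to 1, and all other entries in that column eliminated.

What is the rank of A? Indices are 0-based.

rank = 2

[1] R0 /= 9  ⇒  (1, 4)
     R1 -= 2·R0  ⇒  (0, 3)
[2] R1 /= 3  ⇒  (0, 1)
     R0 -= 4·R1  ⇒  (1, 0)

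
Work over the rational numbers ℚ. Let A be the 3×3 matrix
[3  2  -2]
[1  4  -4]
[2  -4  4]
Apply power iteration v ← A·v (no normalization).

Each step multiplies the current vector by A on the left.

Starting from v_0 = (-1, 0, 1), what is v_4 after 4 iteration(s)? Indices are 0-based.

v_0 = (-1, 0, 1).
v_1 = A·v_0 = (-5, -5, 2).
v_2 = A·v_1 = (-29, -33, 18).
v_3 = A·v_2 = (-189, -233, 146).
v_4 = A·v_3 = (-1325, -1705, 1138).

v_4 = (-1325, -1705, 1138)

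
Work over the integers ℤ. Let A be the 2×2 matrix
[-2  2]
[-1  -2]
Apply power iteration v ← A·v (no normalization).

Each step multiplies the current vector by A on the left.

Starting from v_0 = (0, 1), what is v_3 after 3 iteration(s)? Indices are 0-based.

v_0 = (0, 1).
v_1 = A·v_0 = (2, -2).
v_2 = A·v_1 = (-8, 2).
v_3 = A·v_2 = (20, 4).

v_3 = (20, 4)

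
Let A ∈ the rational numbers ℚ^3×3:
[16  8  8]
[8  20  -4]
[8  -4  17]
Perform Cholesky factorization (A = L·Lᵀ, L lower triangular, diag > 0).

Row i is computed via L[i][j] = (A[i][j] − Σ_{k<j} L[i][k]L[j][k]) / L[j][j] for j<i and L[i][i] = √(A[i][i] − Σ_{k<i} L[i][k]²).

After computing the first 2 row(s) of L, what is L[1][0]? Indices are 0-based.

Step 1: L[0][0] = √(16) = 4.
  L[1][0] = (8) / L[0][0] = 2.
Step 2: L[1][1] = √(16) = 4.

L[1][0] = 2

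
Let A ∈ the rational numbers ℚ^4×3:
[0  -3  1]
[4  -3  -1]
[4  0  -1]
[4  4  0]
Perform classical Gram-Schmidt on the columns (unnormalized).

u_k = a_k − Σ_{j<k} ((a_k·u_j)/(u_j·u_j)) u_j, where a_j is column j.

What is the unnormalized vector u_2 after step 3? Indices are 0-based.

Step 1: u_0 = a_0 = (0, 4, 4, 4).
Step 2: u_1 = a_1 − (1/12)·u_0 = (-3, -10/3, -1/3, 11/3).
Step 3: u_2 = a_2 − (-1/6)·u_0 − (2/101)·u_1 = (107/101, -27/101, -33/101, 60/101).

u_2 = (107/101, -27/101, -33/101, 60/101)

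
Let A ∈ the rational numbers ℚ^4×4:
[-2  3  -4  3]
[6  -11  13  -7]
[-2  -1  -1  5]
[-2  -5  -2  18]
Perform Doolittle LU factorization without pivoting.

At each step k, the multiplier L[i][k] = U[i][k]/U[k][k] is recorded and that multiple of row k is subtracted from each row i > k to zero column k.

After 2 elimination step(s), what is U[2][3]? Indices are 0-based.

Step 1: pivot at (0,0) is -2.
  row1 ← row1 − (-3)·row0  ⇒  L[1][0]=-3, U row1=(0, -2, 1, 2)
  row2 ← row2 − (1)·row0  ⇒  L[2][0]=1, U row2=(0, -4, 3, 2)
  row3 ← row3 − (1)·row0  ⇒  L[3][0]=1, U row3=(0, -8, 2, 15)
Step 2: pivot at (1,1) is -2.
  row2 ← row2 − (2)·row1  ⇒  L[2][1]=2, U row2=(0, 0, 1, -2)
  row3 ← row3 − (4)·row1  ⇒  L[3][1]=4, U row3=(0, 0, -2, 7)

U[2][3] = -2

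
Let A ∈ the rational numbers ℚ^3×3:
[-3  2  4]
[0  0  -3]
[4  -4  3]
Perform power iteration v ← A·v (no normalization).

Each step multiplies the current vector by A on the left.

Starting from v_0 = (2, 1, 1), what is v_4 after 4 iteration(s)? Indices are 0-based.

v_0 = (2, 1, 1).
v_1 = A·v_0 = (0, -3, 7).
v_2 = A·v_1 = (22, -21, 33).
v_3 = A·v_2 = (24, -99, 271).
v_4 = A·v_3 = (814, -813, 1305).

v_4 = (814, -813, 1305)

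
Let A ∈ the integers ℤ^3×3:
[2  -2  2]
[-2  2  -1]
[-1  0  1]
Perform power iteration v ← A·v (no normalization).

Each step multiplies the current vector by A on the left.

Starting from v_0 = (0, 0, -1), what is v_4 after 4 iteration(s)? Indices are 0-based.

v_0 = (0, 0, -1).
v_1 = A·v_0 = (-2, 1, -1).
v_2 = A·v_1 = (-8, 7, 1).
v_3 = A·v_2 = (-28, 29, 9).
v_4 = A·v_3 = (-96, 105, 37).

v_4 = (-96, 105, 37)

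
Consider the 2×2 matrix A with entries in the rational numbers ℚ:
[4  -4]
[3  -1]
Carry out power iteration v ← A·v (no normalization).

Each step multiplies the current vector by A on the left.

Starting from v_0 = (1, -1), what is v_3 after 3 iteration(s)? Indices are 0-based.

v_3 = (-16, 28)

v_0 = (1, -1).
v_1 = A·v_0 = (8, 4).
v_2 = A·v_1 = (16, 20).
v_3 = A·v_2 = (-16, 28).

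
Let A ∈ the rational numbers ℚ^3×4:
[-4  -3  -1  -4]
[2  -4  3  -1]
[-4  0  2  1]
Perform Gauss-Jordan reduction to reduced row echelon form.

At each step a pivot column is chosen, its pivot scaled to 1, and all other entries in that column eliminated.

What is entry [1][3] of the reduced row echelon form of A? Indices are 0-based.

M[1][3] = 43/48

step 1: normalize row 0 (÷-4) = (1, 3/4, 1/4, 1)
  row 1: subtract 2×row0 = (0, -11/2, 5/2, -3)
  row 2: subtract -4×row0 = (0, 3, 3, 5)
step 2: normalize row 1 (÷-11/2) = (0, 1, -5/11, 6/11)
  row 0: subtract 3/4×row1 = (1, 0, 13/22, 13/22)
  row 2: subtract 3×row1 = (0, 0, 48/11, 37/11)
step 3: normalize row 2 (÷48/11) = (0, 0, 1, 37/48)
  row 0: subtract 13/22×row2 = (1, 0, 0, 13/96)
  row 1: subtract -5/11×row2 = (0, 1, 0, 43/48)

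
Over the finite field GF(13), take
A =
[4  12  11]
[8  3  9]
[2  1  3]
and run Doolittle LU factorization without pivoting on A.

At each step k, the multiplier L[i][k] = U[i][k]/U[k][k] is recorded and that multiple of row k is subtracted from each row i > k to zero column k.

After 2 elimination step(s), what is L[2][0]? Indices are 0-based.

L[2][0] = 7

Step 1: pivot at (0,0) is 4.
  row1 ← row1 − (2)·row0  ⇒  L[1][0]=2, U row1=(0, 5, 0)
  row2 ← row2 − (7)·row0  ⇒  L[2][0]=7, U row2=(0, 8, 4)
Step 2: pivot at (1,1) is 5.
  row2 ← row2 − (12)·row1  ⇒  L[2][1]=12, U row2=(0, 0, 4)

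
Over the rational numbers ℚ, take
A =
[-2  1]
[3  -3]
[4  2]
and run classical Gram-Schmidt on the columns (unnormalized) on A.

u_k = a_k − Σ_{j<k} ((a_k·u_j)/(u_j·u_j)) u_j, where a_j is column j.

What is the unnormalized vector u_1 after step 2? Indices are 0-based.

u_1 = (23/29, -78/29, 70/29)

Step 1: u_0 = a_0 = (-2, 3, 4).
Step 2: u_1 = a_1 − (-3/29)·u_0 = (23/29, -78/29, 70/29).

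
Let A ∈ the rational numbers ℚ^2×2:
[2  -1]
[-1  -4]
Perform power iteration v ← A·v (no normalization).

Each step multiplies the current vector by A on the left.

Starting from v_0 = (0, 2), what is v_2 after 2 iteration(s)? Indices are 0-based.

v_2 = (4, 34)

v_0 = (0, 2).
v_1 = A·v_0 = (-2, -8).
v_2 = A·v_1 = (4, 34).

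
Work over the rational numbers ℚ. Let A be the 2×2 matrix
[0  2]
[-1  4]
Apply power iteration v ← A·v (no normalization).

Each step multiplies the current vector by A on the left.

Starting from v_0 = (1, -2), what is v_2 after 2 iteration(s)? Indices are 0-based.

v_0 = (1, -2).
v_1 = A·v_0 = (-4, -9).
v_2 = A·v_1 = (-18, -32).

v_2 = (-18, -32)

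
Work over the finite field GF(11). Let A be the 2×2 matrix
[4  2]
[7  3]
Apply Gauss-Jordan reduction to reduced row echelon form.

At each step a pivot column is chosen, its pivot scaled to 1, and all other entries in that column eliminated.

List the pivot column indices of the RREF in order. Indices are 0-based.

pivot columns: 0, 1

[1] R0 /= 4  ⇒  (1, 6)
     R1 -= 7·R0  ⇒  (0, 5)
[2] R1 /= 5  ⇒  (0, 1)
     R0 -= 6·R1  ⇒  (1, 0)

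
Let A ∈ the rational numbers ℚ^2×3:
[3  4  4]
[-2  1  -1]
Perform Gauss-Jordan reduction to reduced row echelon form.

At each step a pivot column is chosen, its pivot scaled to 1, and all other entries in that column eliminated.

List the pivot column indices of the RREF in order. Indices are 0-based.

pivot columns: 0, 1

step 1: normalize row 0 (÷3) = (1, 4/3, 4/3)
  row 1: subtract -2×row0 = (0, 11/3, 5/3)
step 2: normalize row 1 (÷11/3) = (0, 1, 5/11)
  row 0: subtract 4/3×row1 = (1, 0, 8/11)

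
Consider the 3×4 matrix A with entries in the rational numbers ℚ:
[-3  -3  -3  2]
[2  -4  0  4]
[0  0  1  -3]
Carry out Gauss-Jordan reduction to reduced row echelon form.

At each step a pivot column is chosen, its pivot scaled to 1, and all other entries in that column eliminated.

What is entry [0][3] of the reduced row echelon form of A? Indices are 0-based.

M[0][3] = 20/9

step 1: normalize row 0 (÷-3) = (1, 1, 1, -2/3)
  row 1: subtract 2×row0 = (0, -6, -2, 16/3)
step 2: normalize row 1 (÷-6) = (0, 1, 1/3, -8/9)
  row 0: subtract 1×row1 = (1, 0, 2/3, 2/9)
step 3: normalize row 2 (÷1) = (0, 0, 1, -3)
  row 0: subtract 2/3×row2 = (1, 0, 0, 20/9)
  row 1: subtract 1/3×row2 = (0, 1, 0, 1/9)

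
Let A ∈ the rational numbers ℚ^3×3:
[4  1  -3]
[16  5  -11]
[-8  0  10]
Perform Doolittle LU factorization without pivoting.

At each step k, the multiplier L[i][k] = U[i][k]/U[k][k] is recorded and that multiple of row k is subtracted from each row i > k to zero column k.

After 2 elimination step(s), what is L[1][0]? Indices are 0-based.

Step 1: pivot at (0,0) is 4.
  row1 ← row1 − (4)·row0  ⇒  L[1][0]=4, U row1=(0, 1, 1)
  row2 ← row2 − (-2)·row0  ⇒  L[2][0]=-2, U row2=(0, 2, 4)
Step 2: pivot at (1,1) is 1.
  row2 ← row2 − (2)·row1  ⇒  L[2][1]=2, U row2=(0, 0, 2)

L[1][0] = 4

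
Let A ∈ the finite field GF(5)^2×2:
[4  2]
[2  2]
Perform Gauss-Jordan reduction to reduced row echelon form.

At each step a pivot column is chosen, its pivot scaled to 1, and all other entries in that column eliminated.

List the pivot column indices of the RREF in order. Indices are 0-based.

[1] R0 /= 4  ⇒  (1, 3)
     R1 -= 2·R0  ⇒  (0, 1)
[2] R1 /= 1  ⇒  (0, 1)
     R0 -= 3·R1  ⇒  (1, 0)

pivot columns: 0, 1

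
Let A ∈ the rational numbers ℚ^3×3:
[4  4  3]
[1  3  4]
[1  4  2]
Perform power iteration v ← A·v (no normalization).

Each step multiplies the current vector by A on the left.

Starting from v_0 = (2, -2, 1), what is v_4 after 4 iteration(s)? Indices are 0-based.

v_4 = (-690, -492, -427)

v_0 = (2, -2, 1).
v_1 = A·v_0 = (3, 0, -4).
v_2 = A·v_1 = (0, -13, -5).
v_3 = A·v_2 = (-67, -59, -62).
v_4 = A·v_3 = (-690, -492, -427).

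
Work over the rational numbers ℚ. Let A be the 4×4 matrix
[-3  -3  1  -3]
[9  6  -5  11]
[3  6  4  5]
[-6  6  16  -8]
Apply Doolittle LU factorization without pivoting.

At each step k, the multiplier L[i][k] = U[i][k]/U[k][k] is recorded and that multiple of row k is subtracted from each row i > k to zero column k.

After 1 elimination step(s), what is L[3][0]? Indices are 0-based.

L[3][0] = 2

[col 0] pivot -3
  R1 -= -3*R0 → (0, -3, -2, 2)  (L[1][0] := -3)
  R2 -= -1*R0 → (0, 3, 5, 2)  (L[2][0] := -1)
  R3 -= 2*R0 → (0, 12, 14, -2)  (L[3][0] := 2)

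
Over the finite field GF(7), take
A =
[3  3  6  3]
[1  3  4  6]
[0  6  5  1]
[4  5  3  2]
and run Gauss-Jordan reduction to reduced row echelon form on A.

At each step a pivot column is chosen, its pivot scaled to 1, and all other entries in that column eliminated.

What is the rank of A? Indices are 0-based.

rank = 4

[1] R0 /= 3  ⇒  (1, 1, 2, 1)
     R1 -= 1·R0  ⇒  (0, 2, 2, 5)
     R3 -= 4·R0  ⇒  (0, 1, 2, 5)
[2] R1 /= 2  ⇒  (0, 1, 1, 6)
     R0 -= 1·R1  ⇒  (1, 0, 1, 2)
     R2 -= 6·R1  ⇒  (0, 0, 6, 0)
     R3 -= 1·R1  ⇒  (0, 0, 1, 6)
[3] R2 /= 6  ⇒  (0, 0, 1, 0)
     R0 -= 1·R2  ⇒  (1, 0, 0, 2)
     R1 -= 1·R2  ⇒  (0, 1, 0, 6)
     R3 -= 1·R2  ⇒  (0, 0, 0, 6)
[4] R3 /= 6  ⇒  (0, 0, 0, 1)
     R0 -= 2·R3  ⇒  (1, 0, 0, 0)
     R1 -= 6·R3  ⇒  (0, 1, 0, 0)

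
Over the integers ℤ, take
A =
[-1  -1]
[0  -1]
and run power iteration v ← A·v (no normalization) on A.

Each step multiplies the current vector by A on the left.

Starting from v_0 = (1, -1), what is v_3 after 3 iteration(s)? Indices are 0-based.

v_3 = (2, 1)

v_0 = (1, -1).
v_1 = A·v_0 = (0, 1).
v_2 = A·v_1 = (-1, -1).
v_3 = A·v_2 = (2, 1).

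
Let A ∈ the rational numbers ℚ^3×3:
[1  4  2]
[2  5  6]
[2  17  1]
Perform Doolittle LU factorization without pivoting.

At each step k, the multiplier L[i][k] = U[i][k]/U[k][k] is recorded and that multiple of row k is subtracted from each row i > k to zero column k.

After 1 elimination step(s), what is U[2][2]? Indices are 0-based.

k=0: U[0][0]=1
  eliminate (1,0): mult=2, new row 1: (0, -3, 2); set L[1][0]=2
  eliminate (2,0): mult=2, new row 2: (0, 9, -3); set L[2][0]=2

U[2][2] = -3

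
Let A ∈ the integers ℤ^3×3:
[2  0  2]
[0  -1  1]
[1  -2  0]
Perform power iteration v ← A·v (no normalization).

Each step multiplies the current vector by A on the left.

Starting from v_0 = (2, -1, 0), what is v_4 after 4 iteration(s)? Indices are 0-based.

v_4 = (92, 11, 38)

v_0 = (2, -1, 0).
v_1 = A·v_0 = (4, 1, 4).
v_2 = A·v_1 = (16, 3, 2).
v_3 = A·v_2 = (36, -1, 10).
v_4 = A·v_3 = (92, 11, 38).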